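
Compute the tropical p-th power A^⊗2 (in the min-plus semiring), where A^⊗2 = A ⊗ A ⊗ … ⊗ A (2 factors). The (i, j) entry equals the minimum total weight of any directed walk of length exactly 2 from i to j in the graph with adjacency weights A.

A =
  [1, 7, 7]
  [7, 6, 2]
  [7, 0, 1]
A^⊗2 =
  [2, 7, 8]
  [8, 2, 3]
  [7, 1, 2]

Each entry (A^⊗2)_ij equals the minimum over all length-2 walks i = v_0 → v_1 → … → v_2 = j of Σ_t A[v_t][v_{t+1}]. For example, for (i, j) = (0, 2) we minimise over 3 possible intermediate vertex sequences; the minimum is 8, attained along the walk 0 → 0 → 2.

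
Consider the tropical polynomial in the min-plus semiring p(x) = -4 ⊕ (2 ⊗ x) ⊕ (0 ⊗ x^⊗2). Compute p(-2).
p(-2) = -4

A tropical monomial a ⊗ x^⊗i evaluates to a + i · x. Evaluating each term at x = -2:
  Term 0 contributes -4 + 0 · -2 = -4
  Term 1 contributes 2 + 1 · -2 = 0
  Term 2 contributes 0 + 2 · -2 = -4
p(-2) = ⊕ of these = min[-4, 0, -4] = -4.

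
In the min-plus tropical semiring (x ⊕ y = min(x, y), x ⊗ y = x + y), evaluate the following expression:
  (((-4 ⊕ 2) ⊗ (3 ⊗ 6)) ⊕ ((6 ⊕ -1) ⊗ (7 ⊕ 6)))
(((-4 ⊕ 2) ⊗ (3 ⊗ 6)) ⊕ ((6 ⊕ -1) ⊗ (7 ⊕ 6))) = 5

Expand innermost to outermost. Recall ⊕ takes the minimum of its arguments and ⊗ takes their sum. Working out the expression (((-4 ⊕ 2) ⊗ (3 ⊗ 6)) ⊕ ((6 ⊕ -1) ⊗ (7 ⊕ 6))) gives 5.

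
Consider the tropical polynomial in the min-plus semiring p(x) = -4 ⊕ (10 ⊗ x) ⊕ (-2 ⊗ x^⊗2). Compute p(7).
p(7) = -4

A tropical monomial a ⊗ x^⊗i evaluates to a + i · x. Evaluating each term at x = 7:
  Term 0 contributes -4 + 0 · 7 = -4
  Term 1 contributes 10 + 1 · 7 = 17
  Term 2 contributes -2 + 2 · 7 = 12
p(7) = ⊕ of these = min[-4, 17, 12] = -4.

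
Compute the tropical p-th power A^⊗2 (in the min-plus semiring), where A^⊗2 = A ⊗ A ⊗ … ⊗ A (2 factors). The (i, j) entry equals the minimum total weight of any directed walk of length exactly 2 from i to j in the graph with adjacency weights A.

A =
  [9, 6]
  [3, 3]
A^⊗2 =
  [9, 9]
  [6, 6]

Each entry (A^⊗2)_ij equals the minimum over all length-2 walks i = v_0 → v_1 → … → v_2 = j of Σ_t A[v_t][v_{t+1}]. For example, for (i, j) = (0, 1) we minimise over 2 possible intermediate vertex sequences; the minimum is 9, attained along the walk 0 → 1 → 1.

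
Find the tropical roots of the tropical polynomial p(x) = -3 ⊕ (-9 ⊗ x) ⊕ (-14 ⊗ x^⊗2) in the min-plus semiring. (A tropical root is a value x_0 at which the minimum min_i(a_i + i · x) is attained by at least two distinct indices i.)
Roots: {5, 6}

Each tropical root is a break point of the lower envelope of the lines y = a_i + i · x (there are 3 lines, with slopes 0, 1, ..., 2). Only the lines that attain the minimum somewhere contribute to roots; other lines are dominated. Here the surviving (envelope) indices are i = 2, i = 1, i = 0.
Intersections between consecutive envelope lines give the roots: for adjacent envelope indices i < j the intersection is x = (a_i − a_j) / (j − i). Reading off the sorted break points: {5, 6}.
Verification: at each break x_0, at least two indices attain the minimum of min_i(a_i + i · x_0).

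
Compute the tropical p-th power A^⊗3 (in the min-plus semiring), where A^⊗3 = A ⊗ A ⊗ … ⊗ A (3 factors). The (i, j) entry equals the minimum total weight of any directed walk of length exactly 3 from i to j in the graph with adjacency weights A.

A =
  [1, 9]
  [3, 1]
A^⊗3 =
  [3, 11]
  [5, 3]

Each entry (A^⊗3)_ij equals the minimum over all length-3 walks i = v_0 → v_1 → … → v_3 = j of Σ_t A[v_t][v_{t+1}]. For example, for (i, j) = (0, 1) we minimise over 4 possible intermediate vertex sequences; the minimum is 11, attained along the walk 0 → 0 → 0 → 1.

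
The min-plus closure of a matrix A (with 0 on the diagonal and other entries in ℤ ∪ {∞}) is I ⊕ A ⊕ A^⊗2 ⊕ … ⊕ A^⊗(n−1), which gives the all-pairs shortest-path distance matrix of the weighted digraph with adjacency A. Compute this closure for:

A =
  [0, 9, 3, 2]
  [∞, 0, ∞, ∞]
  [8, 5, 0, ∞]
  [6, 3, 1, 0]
Closure =
  [0, 5, 3, 2]
  [∞, 0, ∞, ∞]
  [8, 5, 0, 10]
  [6, 3, 1, 0]

This is the Floyd-Warshall all-pairs shortest-path computation. For each intermediate vertex k = 0, 1, …, 3, update dist[i][j] ← min(dist[i][j], dist[i][k] + dist[k][j]). The final matrix gives, for each (i, j), the minimum total weight of any directed path from i to j (possibly empty when i = j).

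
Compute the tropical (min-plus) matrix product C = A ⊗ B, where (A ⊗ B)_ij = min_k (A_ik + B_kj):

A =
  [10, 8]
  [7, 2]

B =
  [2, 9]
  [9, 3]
A ⊗ B =
  [12, 11]
  [9, 5]

Apply the min-plus product entry-by-entry:
  C[0][0] = min over k of (A[0][0] + B[0][0] = 10 + 2 = 12, A[0][1] + B[1][0] = 8 + 9 = 17) = 12 (attained at k = 0)
  C[0][1] = min over k of (A[0][0] + B[0][1] = 10 + 9 = 19, A[0][1] + B[1][1] = 8 + 3 = 11) = 11 (attained at k = 1)
  C[1][0] = min over k of (A[1][0] + B[0][0] = 7 + 2 = 9, A[1][1] + B[1][0] = 2 + 9 = 11) = 9 (attained at k = 0)
  C[1][1] = min over k of (A[1][0] + B[0][1] = 7 + 9 = 16, A[1][1] + B[1][1] = 2 + 3 = 5) = 5 (attained at k = 1)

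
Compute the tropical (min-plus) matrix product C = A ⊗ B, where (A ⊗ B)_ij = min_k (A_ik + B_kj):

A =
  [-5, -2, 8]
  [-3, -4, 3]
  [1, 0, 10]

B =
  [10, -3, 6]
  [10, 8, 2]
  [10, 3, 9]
A ⊗ B =
  [5, -8, 0]
  [6, -6, -2]
  [10, -2, 2]

Apply the min-plus product entry-by-entry:
  C[0][0] = min over k of (A[0][0] + B[0][0] = -5 + 10 = 5, A[0][1] + B[1][0] = -2 + 10 = 8, A[0][2] + B[2][0] = 8 + 10 = 18) = 5 (attained at k = 0)
  C[0][1] = min over k of (A[0][0] + B[0][1] = -5 + -3 = -8, A[0][1] + B[1][1] = -2 + 8 = 6, A[0][2] + B[2][1] = 8 + 3 = 11) = -8 (attained at k = 0)
  C[0][2] = min over k of (A[0][0] + B[0][2] = -5 + 6 = 1, A[0][1] + B[1][2] = -2 + 2 = 0, A[0][2] + B[2][2] = 8 + 9 = 17) = 0 (attained at k = 1)
  C[1][0] = min over k of (A[1][0] + B[0][0] = -3 + 10 = 7, A[1][1] + B[1][0] = -4 + 10 = 6, A[1][2] + B[2][0] = 3 + 10 = 13) = 6 (attained at k = 1)
  C[1][1] = min over k of (A[1][0] + B[0][1] = -3 + -3 = -6, A[1][1] + B[1][1] = -4 + 8 = 4, A[1][2] + B[2][1] = 3 + 3 = 6) = -6 (attained at k = 0)
  C[1][2] = min over k of (A[1][0] + B[0][2] = -3 + 6 = 3, A[1][1] + B[1][2] = -4 + 2 = -2, A[1][2] + B[2][2] = 3 + 9 = 12) = -2 (attained at k = 1)
  C[2][0] = min over k of (A[2][0] + B[0][0] = 1 + 10 = 11, A[2][1] + B[1][0] = 0 + 10 = 10, A[2][2] + B[2][0] = 10 + 10 = 20) = 10 (attained at k = 1)
  C[2][1] = min over k of (A[2][0] + B[0][1] = 1 + -3 = -2, A[2][1] + B[1][1] = 0 + 8 = 8, A[2][2] + B[2][1] = 10 + 3 = 13) = -2 (attained at k = 0)
  C[2][2] = min over k of (A[2][0] + B[0][2] = 1 + 6 = 7, A[2][1] + B[1][2] = 0 + 2 = 2, A[2][2] + B[2][2] = 10 + 9 = 19) = 2 (attained at k = 1)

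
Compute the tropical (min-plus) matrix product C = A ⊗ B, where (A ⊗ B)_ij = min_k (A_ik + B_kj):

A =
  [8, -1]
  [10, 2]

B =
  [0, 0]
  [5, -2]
A ⊗ B =
  [4, -3]
  [7, 0]

Apply the min-plus product entry-by-entry:
  C[0][0] = min over k of (A[0][0] + B[0][0] = 8 + 0 = 8, A[0][1] + B[1][0] = -1 + 5 = 4) = 4 (attained at k = 1)
  C[0][1] = min over k of (A[0][0] + B[0][1] = 8 + 0 = 8, A[0][1] + B[1][1] = -1 + -2 = -3) = -3 (attained at k = 1)
  C[1][0] = min over k of (A[1][0] + B[0][0] = 10 + 0 = 10, A[1][1] + B[1][0] = 2 + 5 = 7) = 7 (attained at k = 1)
  C[1][1] = min over k of (A[1][0] + B[0][1] = 10 + 0 = 10, A[1][1] + B[1][1] = 2 + -2 = 0) = 0 (attained at k = 1)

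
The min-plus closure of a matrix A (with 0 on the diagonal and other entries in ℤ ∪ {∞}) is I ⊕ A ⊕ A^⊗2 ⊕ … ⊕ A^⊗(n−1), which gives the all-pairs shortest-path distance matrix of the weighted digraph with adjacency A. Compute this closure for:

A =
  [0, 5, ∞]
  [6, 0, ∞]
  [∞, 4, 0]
Closure =
  [0, 5, ∞]
  [6, 0, ∞]
  [10, 4, 0]

This is the Floyd-Warshall all-pairs shortest-path computation. For each intermediate vertex k = 0, 1, …, 2, update dist[i][j] ← min(dist[i][j], dist[i][k] + dist[k][j]). The final matrix gives, for each (i, j), the minimum total weight of any directed path from i to j (possibly empty when i = j).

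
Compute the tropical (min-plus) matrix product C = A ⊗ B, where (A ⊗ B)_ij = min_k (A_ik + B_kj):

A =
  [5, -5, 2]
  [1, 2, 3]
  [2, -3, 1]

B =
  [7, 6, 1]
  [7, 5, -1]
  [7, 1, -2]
A ⊗ B =
  [2, 0, -6]
  [8, 4, 1]
  [4, 2, -4]

Apply the min-plus product entry-by-entry:
  C[0][0] = min over k of (A[0][0] + B[0][0] = 5 + 7 = 12, A[0][1] + B[1][0] = -5 + 7 = 2, A[0][2] + B[2][0] = 2 + 7 = 9) = 2 (attained at k = 1)
  C[0][1] = min over k of (A[0][0] + B[0][1] = 5 + 6 = 11, A[0][1] + B[1][1] = -5 + 5 = 0, A[0][2] + B[2][1] = 2 + 1 = 3) = 0 (attained at k = 1)
  C[0][2] = min over k of (A[0][0] + B[0][2] = 5 + 1 = 6, A[0][1] + B[1][2] = -5 + -1 = -6, A[0][2] + B[2][2] = 2 + -2 = 0) = -6 (attained at k = 1)
  C[1][0] = min over k of (A[1][0] + B[0][0] = 1 + 7 = 8, A[1][1] + B[1][0] = 2 + 7 = 9, A[1][2] + B[2][0] = 3 + 7 = 10) = 8 (attained at k = 0)
  C[1][1] = min over k of (A[1][0] + B[0][1] = 1 + 6 = 7, A[1][1] + B[1][1] = 2 + 5 = 7, A[1][2] + B[2][1] = 3 + 1 = 4) = 4 (attained at k = 2)
  C[1][2] = min over k of (A[1][0] + B[0][2] = 1 + 1 = 2, A[1][1] + B[1][2] = 2 + -1 = 1, A[1][2] + B[2][2] = 3 + -2 = 1) = 1 (attained at k = 1)
  C[2][0] = min over k of (A[2][0] + B[0][0] = 2 + 7 = 9, A[2][1] + B[1][0] = -3 + 7 = 4, A[2][2] + B[2][0] = 1 + 7 = 8) = 4 (attained at k = 1)
  C[2][1] = min over k of (A[2][0] + B[0][1] = 2 + 6 = 8, A[2][1] + B[1][1] = -3 + 5 = 2, A[2][2] + B[2][1] = 1 + 1 = 2) = 2 (attained at k = 1)
  C[2][2] = min over k of (A[2][0] + B[0][2] = 2 + 1 = 3, A[2][1] + B[1][2] = -3 + -1 = -4, A[2][2] + B[2][2] = 1 + -2 = -1) = -4 (attained at k = 1)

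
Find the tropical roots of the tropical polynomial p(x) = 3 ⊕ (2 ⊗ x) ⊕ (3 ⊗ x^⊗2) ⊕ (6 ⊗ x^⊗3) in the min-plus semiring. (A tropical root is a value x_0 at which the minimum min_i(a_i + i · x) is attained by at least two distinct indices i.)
Roots: {-3, -1, 1}

Each tropical root is a break point of the lower envelope of the lines y = a_i + i · x (there are 4 lines, with slopes 0, 1, ..., 3). Only the lines that attain the minimum somewhere contribute to roots; other lines are dominated. Here the surviving (envelope) indices are i = 3, i = 2, i = 1, i = 0.
Intersections between consecutive envelope lines give the roots: for adjacent envelope indices i < j the intersection is x = (a_i − a_j) / (j − i). Reading off the sorted break points: {-3, -1, 1}.
Verification: at each break x_0, at least two indices attain the minimum of min_i(a_i + i · x_0).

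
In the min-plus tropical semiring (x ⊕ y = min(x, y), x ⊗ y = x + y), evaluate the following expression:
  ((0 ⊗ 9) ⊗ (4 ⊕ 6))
((0 ⊗ 9) ⊗ (4 ⊕ 6)) = 13

Expand innermost to outermost. Recall ⊕ takes the minimum of its arguments and ⊗ takes their sum. Working out the expression ((0 ⊗ 9) ⊗ (4 ⊕ 6)) gives 13.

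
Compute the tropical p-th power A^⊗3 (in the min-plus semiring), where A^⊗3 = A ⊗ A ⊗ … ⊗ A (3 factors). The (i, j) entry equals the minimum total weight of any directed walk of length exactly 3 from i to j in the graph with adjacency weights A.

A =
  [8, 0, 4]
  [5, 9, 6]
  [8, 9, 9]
A^⊗3 =
  [13, 5, 9]
  [10, 13, 11]
  [13, 14, 14]

Each entry (A^⊗3)_ij equals the minimum over all length-3 walks i = v_0 → v_1 → … → v_3 = j of Σ_t A[v_t][v_{t+1}]. For example, for (i, j) = (0, 2) we minimise over 9 possible intermediate vertex sequences; the minimum is 9, attained along the walk 0 → 1 → 0 → 2.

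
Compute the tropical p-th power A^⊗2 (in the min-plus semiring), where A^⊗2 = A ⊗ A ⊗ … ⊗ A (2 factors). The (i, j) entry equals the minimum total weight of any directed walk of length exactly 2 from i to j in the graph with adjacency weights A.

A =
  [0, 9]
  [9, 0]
A^⊗2 =
  [0, 9]
  [9, 0]

Each entry (A^⊗2)_ij equals the minimum over all length-2 walks i = v_0 → v_1 → … → v_2 = j of Σ_t A[v_t][v_{t+1}]. For example, for (i, j) = (0, 1) we minimise over 2 possible intermediate vertex sequences; the minimum is 9, attained along the walk 0 → 0 → 1.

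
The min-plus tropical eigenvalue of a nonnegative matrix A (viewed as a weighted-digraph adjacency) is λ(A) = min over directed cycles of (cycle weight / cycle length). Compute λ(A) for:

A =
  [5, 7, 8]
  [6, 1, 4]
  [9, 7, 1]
λ(A) = 1

Enumerate directed cycles and compute their means (weight / length). Sample:
  cycle 0 → 0: weight = 5, length = 1, mean = 5/1 ≈ 5.000
  cycle 1 → 1: weight = 1, length = 1, mean = 1/1 ≈ 1.000
  cycle 2 → 2: weight = 1, length = 1, mean = 1/1 ≈ 1.000
  cycle 0 → 1 → 0: weight = 13, length = 2, mean = 13/2 ≈ 6.500
  cycle 0 → 2 → 0: weight = 17, length = 2, mean = 17/2 ≈ 8.500
  cycle 1 → 0 → 1: weight = 13, length = 2, mean = 13/2 ≈ 6.500
Minimum mean = 1.000, attained e.g. along the cycle 1 → 1 with weight 1 and length 1. So λ(A) = 1/1 = 1.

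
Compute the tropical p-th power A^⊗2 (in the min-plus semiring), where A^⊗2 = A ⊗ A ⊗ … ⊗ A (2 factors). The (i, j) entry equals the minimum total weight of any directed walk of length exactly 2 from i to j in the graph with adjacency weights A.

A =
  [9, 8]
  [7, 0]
A^⊗2 =
  [15, 8]
  [7, 0]

Each entry (A^⊗2)_ij equals the minimum over all length-2 walks i = v_0 → v_1 → … → v_2 = j of Σ_t A[v_t][v_{t+1}]. For example, for (i, j) = (0, 1) we minimise over 2 possible intermediate vertex sequences; the minimum is 8, attained along the walk 0 → 1 → 1.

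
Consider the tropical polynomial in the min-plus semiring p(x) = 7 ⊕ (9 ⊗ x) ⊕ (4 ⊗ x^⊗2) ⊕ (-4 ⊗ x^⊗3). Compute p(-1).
p(-1) = -7

A tropical monomial a ⊗ x^⊗i evaluates to a + i · x. Evaluating each term at x = -1:
  Term 0 contributes 7 + 0 · -1 = 7
  Term 1 contributes 9 + 1 · -1 = 8
  Term 2 contributes 4 + 2 · -1 = 2
  Term 3 contributes -4 + 3 · -1 = -7
p(-1) = ⊕ of these = min[7, 8, 2, -7] = -7.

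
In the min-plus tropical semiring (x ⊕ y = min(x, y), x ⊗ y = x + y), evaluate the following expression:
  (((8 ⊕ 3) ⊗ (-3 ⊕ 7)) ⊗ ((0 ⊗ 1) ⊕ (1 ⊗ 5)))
(((8 ⊕ 3) ⊗ (-3 ⊕ 7)) ⊗ ((0 ⊗ 1) ⊕ (1 ⊗ 5))) = 1

Expand innermost to outermost. Recall ⊕ takes the minimum of its arguments and ⊗ takes their sum. Working out the expression (((8 ⊕ 3) ⊗ (-3 ⊕ 7)) ⊗ ((0 ⊗ 1) ⊕ (1 ⊗ 5))) gives 1.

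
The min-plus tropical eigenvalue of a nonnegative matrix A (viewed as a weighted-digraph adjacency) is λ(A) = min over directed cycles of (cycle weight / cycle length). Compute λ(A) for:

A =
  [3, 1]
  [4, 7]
λ(A) = 5/2

Enumerate directed cycles and compute their means (weight / length). Sample:
  cycle 0 → 0: weight = 3, length = 1, mean = 3/1 ≈ 3.000
  cycle 1 → 1: weight = 7, length = 1, mean = 7/1 ≈ 7.000
  cycle 0 → 1 → 0: weight = 5, length = 2, mean = 5/2 ≈ 2.500
  cycle 1 → 0 → 1: weight = 5, length = 2, mean = 5/2 ≈ 2.500
Minimum mean = 2.500, attained e.g. along the cycle 0 → 1 → 0 with weight 5 and length 2. So λ(A) = 5/2 = 5/2.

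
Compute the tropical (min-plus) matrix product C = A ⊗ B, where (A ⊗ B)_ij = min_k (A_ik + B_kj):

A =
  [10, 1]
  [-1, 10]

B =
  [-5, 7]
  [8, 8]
A ⊗ B =
  [5, 9]
  [-6, 6]

Apply the min-plus product entry-by-entry:
  C[0][0] = min over k of (A[0][0] + B[0][0] = 10 + -5 = 5, A[0][1] + B[1][0] = 1 + 8 = 9) = 5 (attained at k = 0)
  C[0][1] = min over k of (A[0][0] + B[0][1] = 10 + 7 = 17, A[0][1] + B[1][1] = 1 + 8 = 9) = 9 (attained at k = 1)
  C[1][0] = min over k of (A[1][0] + B[0][0] = -1 + -5 = -6, A[1][1] + B[1][0] = 10 + 8 = 18) = -6 (attained at k = 0)
  C[1][1] = min over k of (A[1][0] + B[0][1] = -1 + 7 = 6, A[1][1] + B[1][1] = 10 + 8 = 18) = 6 (attained at k = 0)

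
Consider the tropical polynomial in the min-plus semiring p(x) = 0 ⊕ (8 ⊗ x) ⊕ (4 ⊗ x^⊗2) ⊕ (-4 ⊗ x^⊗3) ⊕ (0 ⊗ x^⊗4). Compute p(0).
p(0) = -4

A tropical monomial a ⊗ x^⊗i evaluates to a + i · x. Evaluating each term at x = 0:
  Term 0 contributes 0 + 0 · 0 = 0
  Term 1 contributes 8 + 1 · 0 = 8
  Term 2 contributes 4 + 2 · 0 = 4
  Term 3 contributes -4 + 3 · 0 = -4
  Term 4 contributes 0 + 4 · 0 = 0
p(0) = ⊕ of these = min[0, 8, 4, -4, 0] = -4.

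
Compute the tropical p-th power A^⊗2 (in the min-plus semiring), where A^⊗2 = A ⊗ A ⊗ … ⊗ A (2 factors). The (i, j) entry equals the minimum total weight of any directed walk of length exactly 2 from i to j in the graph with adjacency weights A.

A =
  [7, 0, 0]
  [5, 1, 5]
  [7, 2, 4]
A^⊗2 =
  [5, 1, 4]
  [6, 2, 5]
  [7, 3, 7]

Each entry (A^⊗2)_ij equals the minimum over all length-2 walks i = v_0 → v_1 → … → v_2 = j of Σ_t A[v_t][v_{t+1}]. For example, for (i, j) = (0, 2) we minimise over 3 possible intermediate vertex sequences; the minimum is 4, attained along the walk 0 → 2 → 2.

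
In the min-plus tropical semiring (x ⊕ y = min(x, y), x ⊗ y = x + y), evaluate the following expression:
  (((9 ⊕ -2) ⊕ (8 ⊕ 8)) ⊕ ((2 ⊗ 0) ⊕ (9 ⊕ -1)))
(((9 ⊕ -2) ⊕ (8 ⊕ 8)) ⊕ ((2 ⊗ 0) ⊕ (9 ⊕ -1))) = -2

Expand innermost to outermost. Recall ⊕ takes the minimum of its arguments and ⊗ takes their sum. Working out the expression (((9 ⊕ -2) ⊕ (8 ⊕ 8)) ⊕ ((2 ⊗ 0) ⊕ (9 ⊕ -1))) gives -2.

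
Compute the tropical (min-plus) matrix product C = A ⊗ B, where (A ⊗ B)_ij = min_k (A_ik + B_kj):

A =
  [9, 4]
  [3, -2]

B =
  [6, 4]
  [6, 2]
A ⊗ B =
  [10, 6]
  [4, 0]

Apply the min-plus product entry-by-entry:
  C[0][0] = min over k of (A[0][0] + B[0][0] = 9 + 6 = 15, A[0][1] + B[1][0] = 4 + 6 = 10) = 10 (attained at k = 1)
  C[0][1] = min over k of (A[0][0] + B[0][1] = 9 + 4 = 13, A[0][1] + B[1][1] = 4 + 2 = 6) = 6 (attained at k = 1)
  C[1][0] = min over k of (A[1][0] + B[0][0] = 3 + 6 = 9, A[1][1] + B[1][0] = -2 + 6 = 4) = 4 (attained at k = 1)
  C[1][1] = min over k of (A[1][0] + B[0][1] = 3 + 4 = 7, A[1][1] + B[1][1] = -2 + 2 = 0) = 0 (attained at k = 1)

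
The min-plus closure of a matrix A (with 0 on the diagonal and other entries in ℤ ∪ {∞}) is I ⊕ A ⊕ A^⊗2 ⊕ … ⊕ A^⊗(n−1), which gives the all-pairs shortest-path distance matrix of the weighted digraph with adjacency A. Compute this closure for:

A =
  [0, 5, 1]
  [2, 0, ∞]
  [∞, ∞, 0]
Closure =
  [0, 5, 1]
  [2, 0, 3]
  [∞, ∞, 0]

This is the Floyd-Warshall all-pairs shortest-path computation. For each intermediate vertex k = 0, 1, …, 2, update dist[i][j] ← min(dist[i][j], dist[i][k] + dist[k][j]). The final matrix gives, for each (i, j), the minimum total weight of any directed path from i to j (possibly empty when i = j).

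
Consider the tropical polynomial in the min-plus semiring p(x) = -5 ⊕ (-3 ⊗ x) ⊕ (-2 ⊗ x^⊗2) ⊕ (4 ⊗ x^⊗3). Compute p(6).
p(6) = -5

A tropical monomial a ⊗ x^⊗i evaluates to a + i · x. Evaluating each term at x = 6:
  Term 0 contributes -5 + 0 · 6 = -5
  Term 1 contributes -3 + 1 · 6 = 3
  Term 2 contributes -2 + 2 · 6 = 10
  Term 3 contributes 4 + 3 · 6 = 22
p(6) = ⊕ of these = min[-5, 3, 10, 22] = -5.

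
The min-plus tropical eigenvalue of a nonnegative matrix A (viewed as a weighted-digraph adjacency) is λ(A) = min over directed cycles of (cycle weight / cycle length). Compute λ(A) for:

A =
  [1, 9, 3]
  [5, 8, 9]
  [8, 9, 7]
λ(A) = 1

Enumerate directed cycles and compute their means (weight / length). Sample:
  cycle 0 → 0: weight = 1, length = 1, mean = 1/1 ≈ 1.000
  cycle 1 → 1: weight = 8, length = 1, mean = 8/1 ≈ 8.000
  cycle 2 → 2: weight = 7, length = 1, mean = 7/1 ≈ 7.000
  cycle 0 → 1 → 0: weight = 14, length = 2, mean = 14/2 ≈ 7.000
  cycle 0 → 2 → 0: weight = 11, length = 2, mean = 11/2 ≈ 5.500
  cycle 1 → 0 → 1: weight = 14, length = 2, mean = 14/2 ≈ 7.000
Minimum mean = 1.000, attained e.g. along the cycle 0 → 0 with weight 1 and length 1. So λ(A) = 1/1 = 1.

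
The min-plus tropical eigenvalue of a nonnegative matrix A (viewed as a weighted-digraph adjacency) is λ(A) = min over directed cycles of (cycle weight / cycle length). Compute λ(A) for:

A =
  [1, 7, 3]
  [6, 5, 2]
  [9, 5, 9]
λ(A) = 1

Enumerate directed cycles and compute their means (weight / length). Sample:
  cycle 0 → 0: weight = 1, length = 1, mean = 1/1 ≈ 1.000
  cycle 1 → 1: weight = 5, length = 1, mean = 5/1 ≈ 5.000
  cycle 2 → 2: weight = 9, length = 1, mean = 9/1 ≈ 9.000
  cycle 0 → 1 → 0: weight = 13, length = 2, mean = 13/2 ≈ 6.500
  cycle 0 → 2 → 0: weight = 12, length = 2, mean = 12/2 ≈ 6.000
  cycle 1 → 0 → 1: weight = 13, length = 2, mean = 13/2 ≈ 6.500
Minimum mean = 1.000, attained e.g. along the cycle 0 → 0 with weight 1 and length 1. So λ(A) = 1/1 = 1.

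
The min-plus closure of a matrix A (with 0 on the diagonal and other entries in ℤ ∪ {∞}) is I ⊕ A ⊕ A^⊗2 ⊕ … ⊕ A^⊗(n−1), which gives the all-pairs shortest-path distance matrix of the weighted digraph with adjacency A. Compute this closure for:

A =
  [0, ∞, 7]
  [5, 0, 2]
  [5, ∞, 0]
Closure =
  [0, ∞, 7]
  [5, 0, 2]
  [5, ∞, 0]

This is the Floyd-Warshall all-pairs shortest-path computation. For each intermediate vertex k = 0, 1, …, 2, update dist[i][j] ← min(dist[i][j], dist[i][k] + dist[k][j]). The final matrix gives, for each (i, j), the minimum total weight of any directed path from i to j (possibly empty when i = j).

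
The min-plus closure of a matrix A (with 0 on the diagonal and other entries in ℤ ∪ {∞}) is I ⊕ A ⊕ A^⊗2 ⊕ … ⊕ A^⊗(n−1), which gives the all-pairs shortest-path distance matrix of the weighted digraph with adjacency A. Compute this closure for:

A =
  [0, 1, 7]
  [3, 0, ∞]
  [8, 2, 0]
Closure =
  [0, 1, 7]
  [3, 0, 10]
  [5, 2, 0]

This is the Floyd-Warshall all-pairs shortest-path computation. For each intermediate vertex k = 0, 1, …, 2, update dist[i][j] ← min(dist[i][j], dist[i][k] + dist[k][j]). The final matrix gives, for each (i, j), the minimum total weight of any directed path from i to j (possibly empty when i = j).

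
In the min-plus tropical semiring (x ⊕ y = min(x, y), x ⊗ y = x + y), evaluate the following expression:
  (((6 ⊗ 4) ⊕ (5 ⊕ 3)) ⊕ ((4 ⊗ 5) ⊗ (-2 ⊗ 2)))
(((6 ⊗ 4) ⊕ (5 ⊕ 3)) ⊕ ((4 ⊗ 5) ⊗ (-2 ⊗ 2))) = 3

Expand innermost to outermost. Recall ⊕ takes the minimum of its arguments and ⊗ takes their sum. Working out the expression (((6 ⊗ 4) ⊕ (5 ⊕ 3)) ⊕ ((4 ⊗ 5) ⊗ (-2 ⊗ 2))) gives 3.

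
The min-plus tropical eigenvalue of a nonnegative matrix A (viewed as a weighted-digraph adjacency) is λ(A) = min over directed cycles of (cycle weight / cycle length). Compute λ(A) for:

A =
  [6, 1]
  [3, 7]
λ(A) = 2

Enumerate directed cycles and compute their means (weight / length). Sample:
  cycle 0 → 0: weight = 6, length = 1, mean = 6/1 ≈ 6.000
  cycle 1 → 1: weight = 7, length = 1, mean = 7/1 ≈ 7.000
  cycle 0 → 1 → 0: weight = 4, length = 2, mean = 4/2 ≈ 2.000
  cycle 1 → 0 → 1: weight = 4, length = 2, mean = 4/2 ≈ 2.000
Minimum mean = 2.000, attained e.g. along the cycle 0 → 1 → 0 with weight 4 and length 2. So λ(A) = 4/2 = 2.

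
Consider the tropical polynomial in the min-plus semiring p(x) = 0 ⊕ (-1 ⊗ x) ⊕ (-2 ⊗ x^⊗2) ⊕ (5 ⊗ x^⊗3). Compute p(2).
p(2) = 0

A tropical monomial a ⊗ x^⊗i evaluates to a + i · x. Evaluating each term at x = 2:
  Term 0 contributes 0 + 0 · 2 = 0
  Term 1 contributes -1 + 1 · 2 = 1
  Term 2 contributes -2 + 2 · 2 = 2
  Term 3 contributes 5 + 3 · 2 = 11
p(2) = ⊕ of these = min[0, 1, 2, 11] = 0.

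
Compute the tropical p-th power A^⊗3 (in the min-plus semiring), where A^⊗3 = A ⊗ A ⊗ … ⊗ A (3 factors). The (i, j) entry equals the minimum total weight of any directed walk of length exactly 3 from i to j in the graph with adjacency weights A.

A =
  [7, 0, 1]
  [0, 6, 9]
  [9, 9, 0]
A^⊗3 =
  [6, 0, 1]
  [0, 6, 1]
  [9, 9, 0]

Each entry (A^⊗3)_ij equals the minimum over all length-3 walks i = v_0 → v_1 → … → v_3 = j of Σ_t A[v_t][v_{t+1}]. For example, for (i, j) = (0, 2) we minimise over 9 possible intermediate vertex sequences; the minimum is 1, attained along the walk 0 → 1 → 0 → 2.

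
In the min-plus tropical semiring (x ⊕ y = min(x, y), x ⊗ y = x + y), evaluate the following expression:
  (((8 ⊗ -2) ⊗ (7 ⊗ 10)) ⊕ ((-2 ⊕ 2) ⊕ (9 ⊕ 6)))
(((8 ⊗ -2) ⊗ (7 ⊗ 10)) ⊕ ((-2 ⊕ 2) ⊕ (9 ⊕ 6))) = -2

Expand innermost to outermost. Recall ⊕ takes the minimum of its arguments and ⊗ takes their sum. Working out the expression (((8 ⊗ -2) ⊗ (7 ⊗ 10)) ⊕ ((-2 ⊕ 2) ⊕ (9 ⊕ 6))) gives -2.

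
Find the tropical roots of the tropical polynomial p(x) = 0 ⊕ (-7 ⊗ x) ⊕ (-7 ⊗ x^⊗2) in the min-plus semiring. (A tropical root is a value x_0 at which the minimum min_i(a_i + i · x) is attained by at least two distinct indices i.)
Roots: {0, 7}

Each tropical root is a break point of the lower envelope of the lines y = a_i + i · x (there are 3 lines, with slopes 0, 1, ..., 2). Only the lines that attain the minimum somewhere contribute to roots; other lines are dominated. Here the surviving (envelope) indices are i = 2, i = 1, i = 0.
Intersections between consecutive envelope lines give the roots: for adjacent envelope indices i < j the intersection is x = (a_i − a_j) / (j − i). Reading off the sorted break points: {0, 7}.
Verification: at each break x_0, at least two indices attain the minimum of min_i(a_i + i · x_0).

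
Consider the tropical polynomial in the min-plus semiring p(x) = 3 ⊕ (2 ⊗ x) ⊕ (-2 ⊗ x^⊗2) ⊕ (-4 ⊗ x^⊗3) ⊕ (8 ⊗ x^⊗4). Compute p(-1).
p(-1) = -7

A tropical monomial a ⊗ x^⊗i evaluates to a + i · x. Evaluating each term at x = -1:
  Term 0 contributes 3 + 0 · -1 = 3
  Term 1 contributes 2 + 1 · -1 = 1
  Term 2 contributes -2 + 2 · -1 = -4
  Term 3 contributes -4 + 3 · -1 = -7
  Term 4 contributes 8 + 4 · -1 = 4
p(-1) = ⊕ of these = min[3, 1, -4, -7, 4] = -7.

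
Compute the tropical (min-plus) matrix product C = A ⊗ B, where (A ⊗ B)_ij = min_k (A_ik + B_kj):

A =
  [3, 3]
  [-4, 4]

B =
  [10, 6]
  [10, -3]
A ⊗ B =
  [13, 0]
  [6, 1]

Apply the min-plus product entry-by-entry:
  C[0][0] = min over k of (A[0][0] + B[0][0] = 3 + 10 = 13, A[0][1] + B[1][0] = 3 + 10 = 13) = 13 (attained at k = 0)
  C[0][1] = min over k of (A[0][0] + B[0][1] = 3 + 6 = 9, A[0][1] + B[1][1] = 3 + -3 = 0) = 0 (attained at k = 1)
  C[1][0] = min over k of (A[1][0] + B[0][0] = -4 + 10 = 6, A[1][1] + B[1][0] = 4 + 10 = 14) = 6 (attained at k = 0)
  C[1][1] = min over k of (A[1][0] + B[0][1] = -4 + 6 = 2, A[1][1] + B[1][1] = 4 + -3 = 1) = 1 (attained at k = 1)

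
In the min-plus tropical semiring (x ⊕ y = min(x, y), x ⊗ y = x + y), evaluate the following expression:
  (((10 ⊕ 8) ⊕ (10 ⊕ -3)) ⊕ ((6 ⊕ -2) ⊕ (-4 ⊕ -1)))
(((10 ⊕ 8) ⊕ (10 ⊕ -3)) ⊕ ((6 ⊕ -2) ⊕ (-4 ⊕ -1))) = -4

Expand innermost to outermost. Recall ⊕ takes the minimum of its arguments and ⊗ takes their sum. Working out the expression (((10 ⊕ 8) ⊕ (10 ⊕ -3)) ⊕ ((6 ⊕ -2) ⊕ (-4 ⊕ -1))) gives -4.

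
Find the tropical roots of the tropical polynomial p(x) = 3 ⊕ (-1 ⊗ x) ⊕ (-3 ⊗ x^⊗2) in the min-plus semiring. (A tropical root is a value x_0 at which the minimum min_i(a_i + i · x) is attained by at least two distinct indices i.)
Roots: {2, 4}

Each tropical root is a break point of the lower envelope of the lines y = a_i + i · x (there are 3 lines, with slopes 0, 1, ..., 2). Only the lines that attain the minimum somewhere contribute to roots; other lines are dominated. Here the surviving (envelope) indices are i = 2, i = 1, i = 0.
Intersections between consecutive envelope lines give the roots: for adjacent envelope indices i < j the intersection is x = (a_i − a_j) / (j − i). Reading off the sorted break points: {2, 4}.
Verification: at each break x_0, at least two indices attain the minimum of min_i(a_i + i · x_0).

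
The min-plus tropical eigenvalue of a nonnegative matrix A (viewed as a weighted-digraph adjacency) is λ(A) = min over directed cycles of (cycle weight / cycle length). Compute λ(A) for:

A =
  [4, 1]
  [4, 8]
λ(A) = 5/2

Enumerate directed cycles and compute their means (weight / length). Sample:
  cycle 0 → 0: weight = 4, length = 1, mean = 4/1 ≈ 4.000
  cycle 1 → 1: weight = 8, length = 1, mean = 8/1 ≈ 8.000
  cycle 0 → 1 → 0: weight = 5, length = 2, mean = 5/2 ≈ 2.500
  cycle 1 → 0 → 1: weight = 5, length = 2, mean = 5/2 ≈ 2.500
Minimum mean = 2.500, attained e.g. along the cycle 0 → 1 → 0 with weight 5 and length 2. So λ(A) = 5/2 = 5/2.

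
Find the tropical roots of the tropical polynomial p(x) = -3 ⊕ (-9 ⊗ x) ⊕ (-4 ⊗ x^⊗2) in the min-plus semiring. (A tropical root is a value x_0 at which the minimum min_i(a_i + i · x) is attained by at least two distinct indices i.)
Roots: {-5, 6}

Each tropical root is a break point of the lower envelope of the lines y = a_i + i · x (there are 3 lines, with slopes 0, 1, ..., 2). Only the lines that attain the minimum somewhere contribute to roots; other lines are dominated. Here the surviving (envelope) indices are i = 2, i = 1, i = 0.
Intersections between consecutive envelope lines give the roots: for adjacent envelope indices i < j the intersection is x = (a_i − a_j) / (j − i). Reading off the sorted break points: {-5, 6}.
Verification: at each break x_0, at least two indices attain the minimum of min_i(a_i + i · x_0).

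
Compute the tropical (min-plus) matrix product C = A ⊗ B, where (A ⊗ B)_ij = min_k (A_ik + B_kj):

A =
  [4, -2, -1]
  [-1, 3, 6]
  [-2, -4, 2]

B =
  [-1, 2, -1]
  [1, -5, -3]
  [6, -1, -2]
A ⊗ B =
  [-1, -7, -5]
  [-2, -2, -2]
  [-3, -9, -7]

Apply the min-plus product entry-by-entry:
  C[0][0] = min over k of (A[0][0] + B[0][0] = 4 + -1 = 3, A[0][1] + B[1][0] = -2 + 1 = -1, A[0][2] + B[2][0] = -1 + 6 = 5) = -1 (attained at k = 1)
  C[0][1] = min over k of (A[0][0] + B[0][1] = 4 + 2 = 6, A[0][1] + B[1][1] = -2 + -5 = -7, A[0][2] + B[2][1] = -1 + -1 = -2) = -7 (attained at k = 1)
  C[0][2] = min over k of (A[0][0] + B[0][2] = 4 + -1 = 3, A[0][1] + B[1][2] = -2 + -3 = -5, A[0][2] + B[2][2] = -1 + -2 = -3) = -5 (attained at k = 1)
  C[1][0] = min over k of (A[1][0] + B[0][0] = -1 + -1 = -2, A[1][1] + B[1][0] = 3 + 1 = 4, A[1][2] + B[2][0] = 6 + 6 = 12) = -2 (attained at k = 0)
  C[1][1] = min over k of (A[1][0] + B[0][1] = -1 + 2 = 1, A[1][1] + B[1][1] = 3 + -5 = -2, A[1][2] + B[2][1] = 6 + -1 = 5) = -2 (attained at k = 1)
  C[1][2] = min over k of (A[1][0] + B[0][2] = -1 + -1 = -2, A[1][1] + B[1][2] = 3 + -3 = 0, A[1][2] + B[2][2] = 6 + -2 = 4) = -2 (attained at k = 0)
  C[2][0] = min over k of (A[2][0] + B[0][0] = -2 + -1 = -3, A[2][1] + B[1][0] = -4 + 1 = -3, A[2][2] + B[2][0] = 2 + 6 = 8) = -3 (attained at k = 0)
  C[2][1] = min over k of (A[2][0] + B[0][1] = -2 + 2 = 0, A[2][1] + B[1][1] = -4 + -5 = -9, A[2][2] + B[2][1] = 2 + -1 = 1) = -9 (attained at k = 1)
  C[2][2] = min over k of (A[2][0] + B[0][2] = -2 + -1 = -3, A[2][1] + B[1][2] = -4 + -3 = -7, A[2][2] + B[2][2] = 2 + -2 = 0) = -7 (attained at k = 1)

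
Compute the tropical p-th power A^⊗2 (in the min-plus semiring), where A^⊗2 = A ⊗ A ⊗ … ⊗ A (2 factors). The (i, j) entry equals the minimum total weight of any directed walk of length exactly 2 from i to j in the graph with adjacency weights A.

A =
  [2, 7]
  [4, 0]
A^⊗2 =
  [4, 7]
  [4, 0]

Each entry (A^⊗2)_ij equals the minimum over all length-2 walks i = v_0 → v_1 → … → v_2 = j of Σ_t A[v_t][v_{t+1}]. For example, for (i, j) = (0, 1) we minimise over 2 possible intermediate vertex sequences; the minimum is 7, attained along the walk 0 → 1 → 1.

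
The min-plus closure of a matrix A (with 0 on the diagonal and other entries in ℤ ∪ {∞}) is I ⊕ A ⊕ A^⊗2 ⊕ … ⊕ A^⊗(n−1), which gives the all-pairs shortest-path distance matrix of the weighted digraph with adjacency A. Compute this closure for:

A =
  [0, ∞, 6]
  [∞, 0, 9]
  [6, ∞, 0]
Closure =
  [0, ∞, 6]
  [15, 0, 9]
  [6, ∞, 0]

This is the Floyd-Warshall all-pairs shortest-path computation. For each intermediate vertex k = 0, 1, …, 2, update dist[i][j] ← min(dist[i][j], dist[i][k] + dist[k][j]). The final matrix gives, for each (i, j), the minimum total weight of any directed path from i to j (possibly empty when i = j).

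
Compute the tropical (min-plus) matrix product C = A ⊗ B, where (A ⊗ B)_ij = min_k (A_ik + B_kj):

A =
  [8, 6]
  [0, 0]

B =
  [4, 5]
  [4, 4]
A ⊗ B =
  [10, 10]
  [4, 4]

Apply the min-plus product entry-by-entry:
  C[0][0] = min over k of (A[0][0] + B[0][0] = 8 + 4 = 12, A[0][1] + B[1][0] = 6 + 4 = 10) = 10 (attained at k = 1)
  C[0][1] = min over k of (A[0][0] + B[0][1] = 8 + 5 = 13, A[0][1] + B[1][1] = 6 + 4 = 10) = 10 (attained at k = 1)
  C[1][0] = min over k of (A[1][0] + B[0][0] = 0 + 4 = 4, A[1][1] + B[1][0] = 0 + 4 = 4) = 4 (attained at k = 0)
  C[1][1] = min over k of (A[1][0] + B[0][1] = 0 + 5 = 5, A[1][1] + B[1][1] = 0 + 4 = 4) = 4 (attained at k = 1)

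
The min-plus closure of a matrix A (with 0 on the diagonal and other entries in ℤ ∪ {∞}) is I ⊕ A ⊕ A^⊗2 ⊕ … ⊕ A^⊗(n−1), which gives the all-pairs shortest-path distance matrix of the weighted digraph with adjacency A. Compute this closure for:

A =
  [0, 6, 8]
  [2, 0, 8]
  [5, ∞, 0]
Closure =
  [0, 6, 8]
  [2, 0, 8]
  [5, 11, 0]

This is the Floyd-Warshall all-pairs shortest-path computation. For each intermediate vertex k = 0, 1, …, 2, update dist[i][j] ← min(dist[i][j], dist[i][k] + dist[k][j]). The final matrix gives, for each (i, j), the minimum total weight of any directed path from i to j (possibly empty when i = j).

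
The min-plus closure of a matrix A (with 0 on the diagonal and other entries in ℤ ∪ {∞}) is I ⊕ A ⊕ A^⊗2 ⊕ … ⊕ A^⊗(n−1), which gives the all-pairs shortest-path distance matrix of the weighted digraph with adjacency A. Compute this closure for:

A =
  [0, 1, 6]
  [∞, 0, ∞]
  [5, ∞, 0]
Closure =
  [0, 1, 6]
  [∞, 0, ∞]
  [5, 6, 0]

This is the Floyd-Warshall all-pairs shortest-path computation. For each intermediate vertex k = 0, 1, …, 2, update dist[i][j] ← min(dist[i][j], dist[i][k] + dist[k][j]). The final matrix gives, for each (i, j), the minimum total weight of any directed path from i to j (possibly empty when i = j).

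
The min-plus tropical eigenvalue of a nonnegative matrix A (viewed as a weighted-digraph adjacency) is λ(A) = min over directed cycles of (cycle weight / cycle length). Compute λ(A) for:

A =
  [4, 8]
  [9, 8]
λ(A) = 4

Enumerate directed cycles and compute their means (weight / length). Sample:
  cycle 0 → 0: weight = 4, length = 1, mean = 4/1 ≈ 4.000
  cycle 1 → 1: weight = 8, length = 1, mean = 8/1 ≈ 8.000
  cycle 0 → 1 → 0: weight = 17, length = 2, mean = 17/2 ≈ 8.500
  cycle 1 → 0 → 1: weight = 17, length = 2, mean = 17/2 ≈ 8.500
Minimum mean = 4.000, attained e.g. along the cycle 0 → 0 with weight 4 and length 1. So λ(A) = 4/1 = 4.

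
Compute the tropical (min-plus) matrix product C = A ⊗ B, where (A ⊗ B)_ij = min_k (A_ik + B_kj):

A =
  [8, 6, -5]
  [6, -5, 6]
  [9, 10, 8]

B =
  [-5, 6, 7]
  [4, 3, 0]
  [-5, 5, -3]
A ⊗ B =
  [-10, 0, -8]
  [-1, -2, -5]
  [3, 13, 5]

Apply the min-plus product entry-by-entry:
  C[0][0] = min over k of (A[0][0] + B[0][0] = 8 + -5 = 3, A[0][1] + B[1][0] = 6 + 4 = 10, A[0][2] + B[2][0] = -5 + -5 = -10) = -10 (attained at k = 2)
  C[0][1] = min over k of (A[0][0] + B[0][1] = 8 + 6 = 14, A[0][1] + B[1][1] = 6 + 3 = 9, A[0][2] + B[2][1] = -5 + 5 = 0) = 0 (attained at k = 2)
  C[0][2] = min over k of (A[0][0] + B[0][2] = 8 + 7 = 15, A[0][1] + B[1][2] = 6 + 0 = 6, A[0][2] + B[2][2] = -5 + -3 = -8) = -8 (attained at k = 2)
  C[1][0] = min over k of (A[1][0] + B[0][0] = 6 + -5 = 1, A[1][1] + B[1][0] = -5 + 4 = -1, A[1][2] + B[2][0] = 6 + -5 = 1) = -1 (attained at k = 1)
  C[1][1] = min over k of (A[1][0] + B[0][1] = 6 + 6 = 12, A[1][1] + B[1][1] = -5 + 3 = -2, A[1][2] + B[2][1] = 6 + 5 = 11) = -2 (attained at k = 1)
  C[1][2] = min over k of (A[1][0] + B[0][2] = 6 + 7 = 13, A[1][1] + B[1][2] = -5 + 0 = -5, A[1][2] + B[2][2] = 6 + -3 = 3) = -5 (attained at k = 1)
  C[2][0] = min over k of (A[2][0] + B[0][0] = 9 + -5 = 4, A[2][1] + B[1][0] = 10 + 4 = 14, A[2][2] + B[2][0] = 8 + -5 = 3) = 3 (attained at k = 2)
  C[2][1] = min over k of (A[2][0] + B[0][1] = 9 + 6 = 15, A[2][1] + B[1][1] = 10 + 3 = 13, A[2][2] + B[2][1] = 8 + 5 = 13) = 13 (attained at k = 1)
  C[2][2] = min over k of (A[2][0] + B[0][2] = 9 + 7 = 16, A[2][1] + B[1][2] = 10 + 0 = 10, A[2][2] + B[2][2] = 8 + -3 = 5) = 5 (attained at k = 2)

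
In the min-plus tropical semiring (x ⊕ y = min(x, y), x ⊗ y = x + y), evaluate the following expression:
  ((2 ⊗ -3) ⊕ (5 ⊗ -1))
((2 ⊗ -3) ⊕ (5 ⊗ -1)) = -1

Expand innermost to outermost. Recall ⊕ takes the minimum of its arguments and ⊗ takes their sum. Working out the expression ((2 ⊗ -3) ⊕ (5 ⊗ -1)) gives -1.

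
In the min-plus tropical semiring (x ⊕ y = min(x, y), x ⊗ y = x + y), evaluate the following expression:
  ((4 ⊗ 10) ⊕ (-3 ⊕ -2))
((4 ⊗ 10) ⊕ (-3 ⊕ -2)) = -3

Expand innermost to outermost. Recall ⊕ takes the minimum of its arguments and ⊗ takes their sum. Working out the expression ((4 ⊗ 10) ⊕ (-3 ⊕ -2)) gives -3.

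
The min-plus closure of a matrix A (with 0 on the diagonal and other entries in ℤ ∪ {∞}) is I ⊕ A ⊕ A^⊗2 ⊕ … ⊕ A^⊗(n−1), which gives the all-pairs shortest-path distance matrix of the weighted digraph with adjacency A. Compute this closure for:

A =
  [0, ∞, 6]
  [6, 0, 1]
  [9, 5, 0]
Closure =
  [0, 11, 6]
  [6, 0, 1]
  [9, 5, 0]

This is the Floyd-Warshall all-pairs shortest-path computation. For each intermediate vertex k = 0, 1, …, 2, update dist[i][j] ← min(dist[i][j], dist[i][k] + dist[k][j]). The final matrix gives, for each (i, j), the minimum total weight of any directed path from i to j (possibly empty when i = j).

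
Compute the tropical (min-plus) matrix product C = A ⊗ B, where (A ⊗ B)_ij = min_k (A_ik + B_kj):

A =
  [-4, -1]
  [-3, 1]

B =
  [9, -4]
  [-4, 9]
A ⊗ B =
  [-5, -8]
  [-3, -7]

Apply the min-plus product entry-by-entry:
  C[0][0] = min over k of (A[0][0] + B[0][0] = -4 + 9 = 5, A[0][1] + B[1][0] = -1 + -4 = -5) = -5 (attained at k = 1)
  C[0][1] = min over k of (A[0][0] + B[0][1] = -4 + -4 = -8, A[0][1] + B[1][1] = -1 + 9 = 8) = -8 (attained at k = 0)
  C[1][0] = min over k of (A[1][0] + B[0][0] = -3 + 9 = 6, A[1][1] + B[1][0] = 1 + -4 = -3) = -3 (attained at k = 1)
  C[1][1] = min over k of (A[1][0] + B[0][1] = -3 + -4 = -7, A[1][1] + B[1][1] = 1 + 9 = 10) = -7 (attained at k = 0)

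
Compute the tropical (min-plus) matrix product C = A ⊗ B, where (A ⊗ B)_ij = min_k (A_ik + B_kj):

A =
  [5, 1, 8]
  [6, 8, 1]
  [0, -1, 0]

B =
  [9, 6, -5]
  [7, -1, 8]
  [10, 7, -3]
A ⊗ B =
  [8, 0, 0]
  [11, 7, -2]
  [6, -2, -5]

Apply the min-plus product entry-by-entry:
  C[0][0] = min over k of (A[0][0] + B[0][0] = 5 + 9 = 14, A[0][1] + B[1][0] = 1 + 7 = 8, A[0][2] + B[2][0] = 8 + 10 = 18) = 8 (attained at k = 1)
  C[0][1] = min over k of (A[0][0] + B[0][1] = 5 + 6 = 11, A[0][1] + B[1][1] = 1 + -1 = 0, A[0][2] + B[2][1] = 8 + 7 = 15) = 0 (attained at k = 1)
  C[0][2] = min over k of (A[0][0] + B[0][2] = 5 + -5 = 0, A[0][1] + B[1][2] = 1 + 8 = 9, A[0][2] + B[2][2] = 8 + -3 = 5) = 0 (attained at k = 0)
  C[1][0] = min over k of (A[1][0] + B[0][0] = 6 + 9 = 15, A[1][1] + B[1][0] = 8 + 7 = 15, A[1][2] + B[2][0] = 1 + 10 = 11) = 11 (attained at k = 2)
  C[1][1] = min over k of (A[1][0] + B[0][1] = 6 + 6 = 12, A[1][1] + B[1][1] = 8 + -1 = 7, A[1][2] + B[2][1] = 1 + 7 = 8) = 7 (attained at k = 1)
  C[1][2] = min over k of (A[1][0] + B[0][2] = 6 + -5 = 1, A[1][1] + B[1][2] = 8 + 8 = 16, A[1][2] + B[2][2] = 1 + -3 = -2) = -2 (attained at k = 2)
  C[2][0] = min over k of (A[2][0] + B[0][0] = 0 + 9 = 9, A[2][1] + B[1][0] = -1 + 7 = 6, A[2][2] + B[2][0] = 0 + 10 = 10) = 6 (attained at k = 1)
  C[2][1] = min over k of (A[2][0] + B[0][1] = 0 + 6 = 6, A[2][1] + B[1][1] = -1 + -1 = -2, A[2][2] + B[2][1] = 0 + 7 = 7) = -2 (attained at k = 1)
  C[2][2] = min over k of (A[2][0] + B[0][2] = 0 + -5 = -5, A[2][1] + B[1][2] = -1 + 8 = 7, A[2][2] + B[2][2] = 0 + -3 = -3) = -5 (attained at k = 0)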